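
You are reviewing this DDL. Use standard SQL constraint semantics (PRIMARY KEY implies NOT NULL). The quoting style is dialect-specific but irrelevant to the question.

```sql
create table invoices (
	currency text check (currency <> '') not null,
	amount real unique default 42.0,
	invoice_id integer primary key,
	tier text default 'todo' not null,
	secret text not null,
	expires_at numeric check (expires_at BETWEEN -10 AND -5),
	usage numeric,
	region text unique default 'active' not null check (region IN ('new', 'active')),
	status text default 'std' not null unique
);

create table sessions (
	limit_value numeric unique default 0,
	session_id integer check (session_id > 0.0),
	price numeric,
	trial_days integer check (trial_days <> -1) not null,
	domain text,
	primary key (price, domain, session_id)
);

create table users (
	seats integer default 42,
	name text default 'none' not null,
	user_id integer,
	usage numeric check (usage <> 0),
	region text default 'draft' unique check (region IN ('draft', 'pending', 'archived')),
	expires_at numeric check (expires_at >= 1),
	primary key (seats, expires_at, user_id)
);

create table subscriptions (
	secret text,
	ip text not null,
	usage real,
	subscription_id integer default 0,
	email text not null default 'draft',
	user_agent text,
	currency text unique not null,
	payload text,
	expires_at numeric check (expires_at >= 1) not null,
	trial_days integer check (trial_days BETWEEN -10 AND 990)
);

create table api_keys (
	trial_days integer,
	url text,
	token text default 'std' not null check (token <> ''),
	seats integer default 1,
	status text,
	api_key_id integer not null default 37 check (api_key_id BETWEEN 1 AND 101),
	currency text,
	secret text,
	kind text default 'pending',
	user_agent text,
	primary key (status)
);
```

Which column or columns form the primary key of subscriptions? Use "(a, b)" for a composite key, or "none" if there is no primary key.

none

No column is declared PRIMARY KEY inline, and there is no table-level PRIMARY KEY clause in subscriptions.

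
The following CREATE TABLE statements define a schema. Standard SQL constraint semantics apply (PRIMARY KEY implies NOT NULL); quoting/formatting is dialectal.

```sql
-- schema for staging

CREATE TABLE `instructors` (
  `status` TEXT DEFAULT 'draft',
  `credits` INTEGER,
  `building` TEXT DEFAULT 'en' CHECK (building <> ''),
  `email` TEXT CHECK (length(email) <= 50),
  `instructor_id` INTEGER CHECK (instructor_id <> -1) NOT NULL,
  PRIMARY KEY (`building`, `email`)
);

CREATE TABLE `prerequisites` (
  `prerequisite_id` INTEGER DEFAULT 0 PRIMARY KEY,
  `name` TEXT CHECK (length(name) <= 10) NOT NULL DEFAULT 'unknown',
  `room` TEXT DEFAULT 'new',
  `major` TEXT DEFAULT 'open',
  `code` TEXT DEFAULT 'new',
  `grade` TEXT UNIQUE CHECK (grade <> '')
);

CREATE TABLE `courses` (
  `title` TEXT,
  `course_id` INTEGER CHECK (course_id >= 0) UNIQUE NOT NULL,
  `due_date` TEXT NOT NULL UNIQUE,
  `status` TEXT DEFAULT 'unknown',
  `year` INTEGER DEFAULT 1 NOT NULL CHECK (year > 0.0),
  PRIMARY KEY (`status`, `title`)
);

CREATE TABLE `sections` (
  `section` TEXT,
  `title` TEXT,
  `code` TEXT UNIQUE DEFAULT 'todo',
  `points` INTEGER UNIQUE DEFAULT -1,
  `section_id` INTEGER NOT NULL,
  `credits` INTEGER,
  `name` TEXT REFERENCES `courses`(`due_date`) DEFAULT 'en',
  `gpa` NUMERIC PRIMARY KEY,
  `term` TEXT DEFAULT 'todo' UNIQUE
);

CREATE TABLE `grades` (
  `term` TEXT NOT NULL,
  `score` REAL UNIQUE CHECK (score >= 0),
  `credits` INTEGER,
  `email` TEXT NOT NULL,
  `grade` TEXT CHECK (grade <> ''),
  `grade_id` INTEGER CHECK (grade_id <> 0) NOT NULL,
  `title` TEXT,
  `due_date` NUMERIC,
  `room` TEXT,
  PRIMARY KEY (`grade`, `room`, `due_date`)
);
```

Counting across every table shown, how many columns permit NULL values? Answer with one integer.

instructors: 2 nullable (status, credits — PK (building, email) and explicit NOT NULL columns excluded).
prerequisites: 4 nullable (room, major, code, grade — PK (prerequisite_id) and explicit NOT NULL columns excluded).
courses: 0 nullable (none — PK (status, title) and explicit NOT NULL columns excluded).
sections: 7 nullable (section, title, code, points, credits, name, term — PK (gpa) and explicit NOT NULL columns excluded).
grades: 3 nullable (score, credits, title — PK (grade, room, due_date) and explicit NOT NULL columns excluded).
Total: 2 + 4 + 0 + 7 + 3 = 16.

16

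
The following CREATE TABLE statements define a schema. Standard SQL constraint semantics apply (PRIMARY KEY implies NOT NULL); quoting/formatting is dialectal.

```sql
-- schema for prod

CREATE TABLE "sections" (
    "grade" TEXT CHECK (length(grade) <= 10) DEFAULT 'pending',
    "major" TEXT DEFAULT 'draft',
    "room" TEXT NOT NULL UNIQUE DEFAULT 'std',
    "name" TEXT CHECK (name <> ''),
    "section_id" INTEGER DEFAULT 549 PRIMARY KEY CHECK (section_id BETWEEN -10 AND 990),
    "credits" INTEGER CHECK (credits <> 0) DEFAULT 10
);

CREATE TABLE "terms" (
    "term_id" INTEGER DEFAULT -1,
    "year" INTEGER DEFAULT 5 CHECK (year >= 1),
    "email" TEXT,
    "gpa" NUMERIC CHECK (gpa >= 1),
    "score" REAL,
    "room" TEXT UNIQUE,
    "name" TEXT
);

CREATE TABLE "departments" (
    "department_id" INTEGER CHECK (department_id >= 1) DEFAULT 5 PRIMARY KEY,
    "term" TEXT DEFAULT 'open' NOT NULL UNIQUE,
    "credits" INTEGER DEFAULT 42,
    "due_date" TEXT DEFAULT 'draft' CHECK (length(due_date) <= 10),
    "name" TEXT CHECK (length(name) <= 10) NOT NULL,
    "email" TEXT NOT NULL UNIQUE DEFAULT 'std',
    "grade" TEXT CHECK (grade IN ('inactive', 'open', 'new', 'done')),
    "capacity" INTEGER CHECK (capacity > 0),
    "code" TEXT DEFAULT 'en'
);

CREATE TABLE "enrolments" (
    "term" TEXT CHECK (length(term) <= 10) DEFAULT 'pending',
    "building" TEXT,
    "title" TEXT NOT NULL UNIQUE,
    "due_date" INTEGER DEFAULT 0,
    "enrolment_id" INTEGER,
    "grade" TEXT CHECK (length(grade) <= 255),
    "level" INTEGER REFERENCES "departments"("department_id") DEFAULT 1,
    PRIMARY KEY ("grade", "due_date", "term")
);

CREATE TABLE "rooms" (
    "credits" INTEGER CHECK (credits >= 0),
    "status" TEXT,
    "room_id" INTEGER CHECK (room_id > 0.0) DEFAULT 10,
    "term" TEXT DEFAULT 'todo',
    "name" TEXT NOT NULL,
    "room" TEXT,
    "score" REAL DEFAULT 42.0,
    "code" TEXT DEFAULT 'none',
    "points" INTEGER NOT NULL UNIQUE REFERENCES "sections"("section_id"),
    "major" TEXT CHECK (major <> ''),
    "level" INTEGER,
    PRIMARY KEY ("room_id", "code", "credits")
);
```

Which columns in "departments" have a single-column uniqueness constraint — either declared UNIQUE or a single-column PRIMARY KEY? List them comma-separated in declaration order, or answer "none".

department_id, term, email

- department_id: single-column PRIMARY KEY → unique.
- term: declared UNIQUE → unique.
- credits: no UNIQUE or single-column PK constraint.
- due_date: no UNIQUE or single-column PK constraint.
- name: no UNIQUE or single-column PK constraint.
- email: declared UNIQUE → unique.
- grade: no UNIQUE or single-column PK constraint.
- capacity: no UNIQUE or single-column PK constraint.
- code: no UNIQUE or single-column PK constraint.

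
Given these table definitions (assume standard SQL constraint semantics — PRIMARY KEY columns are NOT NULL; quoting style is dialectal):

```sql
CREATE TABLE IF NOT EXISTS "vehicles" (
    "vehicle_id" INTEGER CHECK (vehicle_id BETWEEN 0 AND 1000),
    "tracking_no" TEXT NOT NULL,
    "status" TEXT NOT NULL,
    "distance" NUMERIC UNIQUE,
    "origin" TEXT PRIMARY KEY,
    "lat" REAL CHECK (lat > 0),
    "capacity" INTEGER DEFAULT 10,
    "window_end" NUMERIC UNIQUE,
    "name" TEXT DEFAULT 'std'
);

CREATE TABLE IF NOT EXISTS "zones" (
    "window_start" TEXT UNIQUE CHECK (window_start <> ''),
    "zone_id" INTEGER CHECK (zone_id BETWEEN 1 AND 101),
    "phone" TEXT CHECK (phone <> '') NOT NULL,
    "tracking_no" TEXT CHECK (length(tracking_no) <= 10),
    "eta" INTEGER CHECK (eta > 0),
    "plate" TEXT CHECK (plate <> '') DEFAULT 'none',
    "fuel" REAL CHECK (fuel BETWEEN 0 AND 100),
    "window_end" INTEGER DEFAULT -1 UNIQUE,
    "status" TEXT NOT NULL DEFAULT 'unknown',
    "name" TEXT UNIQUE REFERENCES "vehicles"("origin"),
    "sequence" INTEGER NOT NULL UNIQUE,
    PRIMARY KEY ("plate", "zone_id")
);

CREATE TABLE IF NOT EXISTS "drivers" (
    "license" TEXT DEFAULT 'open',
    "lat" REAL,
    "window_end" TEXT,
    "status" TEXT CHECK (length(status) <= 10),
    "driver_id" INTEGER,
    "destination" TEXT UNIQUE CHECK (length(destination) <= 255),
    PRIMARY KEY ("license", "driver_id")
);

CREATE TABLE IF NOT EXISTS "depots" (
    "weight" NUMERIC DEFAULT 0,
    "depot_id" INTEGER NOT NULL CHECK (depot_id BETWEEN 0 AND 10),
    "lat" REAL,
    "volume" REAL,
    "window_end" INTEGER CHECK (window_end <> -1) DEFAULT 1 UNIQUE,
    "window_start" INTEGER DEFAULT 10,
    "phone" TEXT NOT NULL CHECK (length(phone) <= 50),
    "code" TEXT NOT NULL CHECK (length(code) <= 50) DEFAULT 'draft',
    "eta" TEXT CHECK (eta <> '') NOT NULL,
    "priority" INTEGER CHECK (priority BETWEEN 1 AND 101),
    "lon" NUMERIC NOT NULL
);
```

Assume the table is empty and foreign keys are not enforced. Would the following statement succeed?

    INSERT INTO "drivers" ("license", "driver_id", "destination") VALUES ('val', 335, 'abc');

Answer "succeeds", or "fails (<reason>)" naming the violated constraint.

succeeds

NOT NULL columns: driver_id is supplied; license is supplied.
CHECK constraints: 'abc' satisfies (length(destination) <= 255).
No constraint is violated.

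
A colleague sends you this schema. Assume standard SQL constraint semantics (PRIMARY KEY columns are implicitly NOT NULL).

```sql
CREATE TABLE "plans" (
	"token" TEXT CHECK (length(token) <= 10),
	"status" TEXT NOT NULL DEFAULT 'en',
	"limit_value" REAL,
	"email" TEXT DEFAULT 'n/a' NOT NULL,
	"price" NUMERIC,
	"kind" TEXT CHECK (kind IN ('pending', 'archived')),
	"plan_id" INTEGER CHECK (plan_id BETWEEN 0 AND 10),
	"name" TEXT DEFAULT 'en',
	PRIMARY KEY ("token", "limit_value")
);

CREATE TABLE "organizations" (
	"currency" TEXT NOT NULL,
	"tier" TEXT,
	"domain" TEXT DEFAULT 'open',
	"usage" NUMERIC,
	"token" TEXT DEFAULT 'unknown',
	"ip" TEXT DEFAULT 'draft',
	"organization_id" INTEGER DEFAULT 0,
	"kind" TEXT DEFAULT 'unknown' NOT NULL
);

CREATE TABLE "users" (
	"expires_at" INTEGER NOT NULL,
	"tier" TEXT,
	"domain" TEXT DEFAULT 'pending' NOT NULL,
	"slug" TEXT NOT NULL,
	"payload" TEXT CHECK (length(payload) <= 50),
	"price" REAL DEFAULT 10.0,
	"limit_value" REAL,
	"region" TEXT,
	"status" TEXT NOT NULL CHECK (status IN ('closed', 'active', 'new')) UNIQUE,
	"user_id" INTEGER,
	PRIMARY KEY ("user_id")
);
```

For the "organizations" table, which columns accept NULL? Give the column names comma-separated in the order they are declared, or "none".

tier, domain, usage, token, ip, organization_id

- currency: declared NOT NULL → not nullable.
- tier: no NOT NULL constraint applies → nullable.
- domain: DEFAULT only fills an omitted column; an explicit NULL is still allowed → nullable.
- usage: no NOT NULL constraint applies → nullable.
- token: DEFAULT only fills an omitted column; an explicit NULL is still allowed → nullable.
- ip: DEFAULT only fills an omitted column; an explicit NULL is still allowed → nullable.
- organization_id: DEFAULT only fills an omitted column; an explicit NULL is still allowed → nullable.
- kind: declared NOT NULL → not nullable.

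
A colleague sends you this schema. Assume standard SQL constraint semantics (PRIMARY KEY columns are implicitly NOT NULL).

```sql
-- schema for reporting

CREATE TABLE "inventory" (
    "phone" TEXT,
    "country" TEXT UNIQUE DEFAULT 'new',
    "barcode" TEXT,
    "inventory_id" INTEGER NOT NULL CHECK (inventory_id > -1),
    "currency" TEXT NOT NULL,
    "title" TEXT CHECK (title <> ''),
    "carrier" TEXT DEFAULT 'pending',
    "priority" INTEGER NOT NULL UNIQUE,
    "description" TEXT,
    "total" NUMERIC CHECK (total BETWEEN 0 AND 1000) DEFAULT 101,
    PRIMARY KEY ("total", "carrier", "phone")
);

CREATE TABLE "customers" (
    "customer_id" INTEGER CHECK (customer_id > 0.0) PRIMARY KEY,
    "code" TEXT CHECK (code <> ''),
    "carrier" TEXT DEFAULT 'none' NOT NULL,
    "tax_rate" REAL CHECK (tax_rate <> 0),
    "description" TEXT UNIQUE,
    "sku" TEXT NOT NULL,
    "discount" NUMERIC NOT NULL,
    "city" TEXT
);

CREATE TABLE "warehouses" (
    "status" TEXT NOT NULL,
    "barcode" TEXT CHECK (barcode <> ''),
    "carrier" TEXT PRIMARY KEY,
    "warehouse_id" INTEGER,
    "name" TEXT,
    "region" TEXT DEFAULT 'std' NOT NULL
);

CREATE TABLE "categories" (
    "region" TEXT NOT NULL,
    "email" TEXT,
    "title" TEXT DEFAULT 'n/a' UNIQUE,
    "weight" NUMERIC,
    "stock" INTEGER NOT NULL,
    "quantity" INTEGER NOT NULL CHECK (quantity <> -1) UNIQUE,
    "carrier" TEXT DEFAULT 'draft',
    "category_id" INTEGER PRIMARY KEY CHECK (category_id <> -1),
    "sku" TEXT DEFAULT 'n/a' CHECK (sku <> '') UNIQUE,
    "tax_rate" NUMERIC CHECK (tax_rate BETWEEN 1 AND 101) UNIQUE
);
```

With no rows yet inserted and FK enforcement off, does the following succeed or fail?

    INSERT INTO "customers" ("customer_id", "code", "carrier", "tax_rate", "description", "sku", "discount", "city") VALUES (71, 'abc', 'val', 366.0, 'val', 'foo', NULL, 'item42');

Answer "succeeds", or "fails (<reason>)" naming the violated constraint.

discount is explicitly set to NULL, but discount is declared NOT NULL.

fails (NOT NULL on discount)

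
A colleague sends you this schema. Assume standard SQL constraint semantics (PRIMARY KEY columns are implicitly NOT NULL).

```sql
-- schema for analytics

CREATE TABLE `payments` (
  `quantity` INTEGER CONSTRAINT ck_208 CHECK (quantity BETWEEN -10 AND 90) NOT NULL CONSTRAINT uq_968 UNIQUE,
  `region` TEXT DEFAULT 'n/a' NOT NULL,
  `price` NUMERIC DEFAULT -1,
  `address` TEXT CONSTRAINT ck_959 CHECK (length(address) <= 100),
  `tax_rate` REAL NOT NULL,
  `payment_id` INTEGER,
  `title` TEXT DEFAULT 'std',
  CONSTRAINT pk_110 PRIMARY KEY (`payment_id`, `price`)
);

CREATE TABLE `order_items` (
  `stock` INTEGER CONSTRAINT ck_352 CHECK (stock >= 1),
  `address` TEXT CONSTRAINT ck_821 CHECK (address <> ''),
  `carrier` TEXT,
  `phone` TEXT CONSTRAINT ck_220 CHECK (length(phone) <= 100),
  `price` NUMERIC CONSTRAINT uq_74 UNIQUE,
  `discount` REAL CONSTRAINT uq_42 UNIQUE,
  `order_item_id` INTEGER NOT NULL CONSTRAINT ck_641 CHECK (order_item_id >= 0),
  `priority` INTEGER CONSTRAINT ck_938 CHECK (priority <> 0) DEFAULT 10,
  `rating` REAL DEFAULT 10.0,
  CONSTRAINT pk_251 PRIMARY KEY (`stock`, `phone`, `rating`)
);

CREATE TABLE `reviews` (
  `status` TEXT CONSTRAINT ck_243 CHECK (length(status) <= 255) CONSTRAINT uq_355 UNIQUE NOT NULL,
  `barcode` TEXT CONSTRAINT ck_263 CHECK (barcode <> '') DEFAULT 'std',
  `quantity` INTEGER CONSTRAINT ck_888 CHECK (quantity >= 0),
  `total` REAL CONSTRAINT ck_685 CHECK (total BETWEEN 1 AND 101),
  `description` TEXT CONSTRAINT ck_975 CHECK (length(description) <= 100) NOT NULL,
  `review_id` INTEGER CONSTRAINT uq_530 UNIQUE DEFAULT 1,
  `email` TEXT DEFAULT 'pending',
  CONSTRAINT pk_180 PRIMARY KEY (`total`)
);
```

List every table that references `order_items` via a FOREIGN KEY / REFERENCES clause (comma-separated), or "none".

none

No REFERENCES clause anywhere in the schema names order_items.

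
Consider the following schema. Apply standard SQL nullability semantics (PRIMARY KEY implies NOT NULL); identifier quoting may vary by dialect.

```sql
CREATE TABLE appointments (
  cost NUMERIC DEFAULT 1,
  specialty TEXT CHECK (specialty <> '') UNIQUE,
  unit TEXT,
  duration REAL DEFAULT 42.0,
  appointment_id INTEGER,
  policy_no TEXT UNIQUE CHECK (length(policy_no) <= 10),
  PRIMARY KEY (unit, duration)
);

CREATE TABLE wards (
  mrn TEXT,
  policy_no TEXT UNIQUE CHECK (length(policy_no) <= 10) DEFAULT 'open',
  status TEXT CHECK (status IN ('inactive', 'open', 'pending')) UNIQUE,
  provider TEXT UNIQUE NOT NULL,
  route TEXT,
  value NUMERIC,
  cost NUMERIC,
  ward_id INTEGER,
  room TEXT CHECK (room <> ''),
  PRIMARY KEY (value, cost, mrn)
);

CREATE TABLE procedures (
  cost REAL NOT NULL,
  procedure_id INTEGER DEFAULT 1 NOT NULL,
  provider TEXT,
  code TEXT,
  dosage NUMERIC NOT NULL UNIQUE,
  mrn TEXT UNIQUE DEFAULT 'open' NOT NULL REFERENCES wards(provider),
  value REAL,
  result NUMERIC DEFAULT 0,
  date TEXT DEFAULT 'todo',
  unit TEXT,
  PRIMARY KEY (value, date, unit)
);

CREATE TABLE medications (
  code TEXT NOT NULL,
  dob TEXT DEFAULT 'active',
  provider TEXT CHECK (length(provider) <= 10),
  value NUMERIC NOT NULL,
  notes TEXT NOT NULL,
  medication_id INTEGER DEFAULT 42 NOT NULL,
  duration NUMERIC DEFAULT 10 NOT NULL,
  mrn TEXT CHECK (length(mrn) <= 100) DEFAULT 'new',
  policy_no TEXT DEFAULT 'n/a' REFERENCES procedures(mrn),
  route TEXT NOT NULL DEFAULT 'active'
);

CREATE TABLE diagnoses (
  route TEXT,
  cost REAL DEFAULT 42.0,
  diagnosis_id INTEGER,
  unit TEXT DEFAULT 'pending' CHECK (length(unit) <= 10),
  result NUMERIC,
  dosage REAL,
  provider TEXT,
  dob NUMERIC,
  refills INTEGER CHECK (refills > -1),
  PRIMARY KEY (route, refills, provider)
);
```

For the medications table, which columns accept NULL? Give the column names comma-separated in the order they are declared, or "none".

- code: declared NOT NULL → not nullable.
- dob: DEFAULT only fills an omitted column; an explicit NULL is still allowed → nullable.
- provider: CHECK does not forbid NULL (a CHECK constraint passes when its expression is NULL) → nullable.
- value: declared NOT NULL → not nullable.
- notes: declared NOT NULL → not nullable.
- medication_id: declared NOT NULL → not nullable.
- duration: declared NOT NULL → not nullable.
- mrn: CHECK does not forbid NULL (a CHECK constraint passes when its expression is NULL) → nullable.
- policy_no: a foreign key column may be NULL unless separately constrained → nullable.
- route: declared NOT NULL → not nullable.

dob, provider, mrn, policy_no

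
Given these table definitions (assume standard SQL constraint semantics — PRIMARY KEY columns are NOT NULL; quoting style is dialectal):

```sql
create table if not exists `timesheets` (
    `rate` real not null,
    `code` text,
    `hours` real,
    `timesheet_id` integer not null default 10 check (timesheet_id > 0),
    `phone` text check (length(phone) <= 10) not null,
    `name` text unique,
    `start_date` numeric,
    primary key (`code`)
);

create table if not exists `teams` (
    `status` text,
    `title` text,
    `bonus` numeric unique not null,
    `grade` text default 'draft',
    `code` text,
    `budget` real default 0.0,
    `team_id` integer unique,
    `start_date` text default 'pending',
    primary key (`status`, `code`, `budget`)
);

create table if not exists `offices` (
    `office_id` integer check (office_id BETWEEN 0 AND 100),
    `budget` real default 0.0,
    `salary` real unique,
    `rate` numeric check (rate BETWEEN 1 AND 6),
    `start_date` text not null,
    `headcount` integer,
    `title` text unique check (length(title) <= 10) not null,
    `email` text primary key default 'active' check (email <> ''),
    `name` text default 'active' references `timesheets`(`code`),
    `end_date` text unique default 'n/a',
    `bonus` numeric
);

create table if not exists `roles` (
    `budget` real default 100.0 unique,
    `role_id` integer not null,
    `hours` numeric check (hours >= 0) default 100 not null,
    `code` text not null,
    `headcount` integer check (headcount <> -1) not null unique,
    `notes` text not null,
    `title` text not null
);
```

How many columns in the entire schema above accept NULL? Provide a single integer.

timesheets: 3 nullable (hours, name, start_date — PK (code) and explicit NOT NULL columns excluded).
teams: 4 nullable (title, grade, team_id, start_date — PK (status, code, budget) and explicit NOT NULL columns excluded).
offices: 8 nullable (office_id, budget, salary, rate, headcount, name, end_date, bonus — PK (email) and explicit NOT NULL columns excluded).
roles: 1 nullable (budget — PK none and explicit NOT NULL columns excluded).
Total: 3 + 4 + 8 + 1 = 16.

16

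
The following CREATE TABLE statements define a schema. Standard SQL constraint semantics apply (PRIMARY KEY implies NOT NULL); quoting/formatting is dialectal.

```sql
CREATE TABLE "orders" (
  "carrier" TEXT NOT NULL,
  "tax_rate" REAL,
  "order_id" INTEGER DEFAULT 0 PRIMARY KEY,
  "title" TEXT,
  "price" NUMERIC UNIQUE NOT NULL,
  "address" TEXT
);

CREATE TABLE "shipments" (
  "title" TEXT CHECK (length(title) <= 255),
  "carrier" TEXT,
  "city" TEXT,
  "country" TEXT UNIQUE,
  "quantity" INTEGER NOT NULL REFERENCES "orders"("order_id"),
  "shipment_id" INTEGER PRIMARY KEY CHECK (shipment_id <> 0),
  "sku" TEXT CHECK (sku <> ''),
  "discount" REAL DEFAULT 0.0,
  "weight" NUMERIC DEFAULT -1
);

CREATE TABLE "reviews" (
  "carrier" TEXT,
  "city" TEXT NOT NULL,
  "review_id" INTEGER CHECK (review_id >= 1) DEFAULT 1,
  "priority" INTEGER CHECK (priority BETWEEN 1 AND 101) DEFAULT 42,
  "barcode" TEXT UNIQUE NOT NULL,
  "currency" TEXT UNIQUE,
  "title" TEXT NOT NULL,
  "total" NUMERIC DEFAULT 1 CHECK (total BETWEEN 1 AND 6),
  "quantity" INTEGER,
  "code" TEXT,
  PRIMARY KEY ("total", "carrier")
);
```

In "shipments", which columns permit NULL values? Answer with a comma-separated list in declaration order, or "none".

title, carrier, city, country, sku, discount, weight

- title: CHECK does not forbid NULL (a CHECK constraint passes when its expression is NULL) → nullable.
- carrier: no NOT NULL constraint applies → nullable.
- city: no NOT NULL constraint applies → nullable.
- country: UNIQUE does not imply NOT NULL → nullable.
- quantity: declared NOT NULL → not nullable.
- shipment_id: part of the PRIMARY KEY, which implies NOT NULL → not nullable.
- sku: CHECK does not forbid NULL (a CHECK constraint passes when its expression is NULL) → nullable.
- discount: DEFAULT only fills an omitted column; an explicit NULL is still allowed → nullable.
- weight: DEFAULT only fills an omitted column; an explicit NULL is still allowed → nullable.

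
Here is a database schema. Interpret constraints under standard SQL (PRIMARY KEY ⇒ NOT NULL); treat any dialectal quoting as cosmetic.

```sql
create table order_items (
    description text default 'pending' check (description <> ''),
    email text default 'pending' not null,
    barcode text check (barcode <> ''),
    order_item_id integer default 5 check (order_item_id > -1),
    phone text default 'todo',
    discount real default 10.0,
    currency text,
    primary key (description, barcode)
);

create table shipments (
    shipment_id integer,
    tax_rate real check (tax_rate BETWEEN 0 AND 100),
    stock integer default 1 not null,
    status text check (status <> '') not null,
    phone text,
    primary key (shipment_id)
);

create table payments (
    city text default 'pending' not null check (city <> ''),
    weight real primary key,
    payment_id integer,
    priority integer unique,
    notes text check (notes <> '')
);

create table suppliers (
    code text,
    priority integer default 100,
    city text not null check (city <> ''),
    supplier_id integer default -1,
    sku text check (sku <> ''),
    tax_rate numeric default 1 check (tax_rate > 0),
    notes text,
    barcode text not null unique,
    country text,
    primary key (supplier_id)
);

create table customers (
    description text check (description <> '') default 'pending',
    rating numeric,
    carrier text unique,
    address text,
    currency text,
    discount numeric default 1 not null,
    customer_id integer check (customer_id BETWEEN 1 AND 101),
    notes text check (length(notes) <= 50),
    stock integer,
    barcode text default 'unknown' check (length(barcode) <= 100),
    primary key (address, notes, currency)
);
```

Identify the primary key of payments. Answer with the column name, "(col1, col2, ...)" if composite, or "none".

weight

weight is declared PRIMARY KEY inline on the column.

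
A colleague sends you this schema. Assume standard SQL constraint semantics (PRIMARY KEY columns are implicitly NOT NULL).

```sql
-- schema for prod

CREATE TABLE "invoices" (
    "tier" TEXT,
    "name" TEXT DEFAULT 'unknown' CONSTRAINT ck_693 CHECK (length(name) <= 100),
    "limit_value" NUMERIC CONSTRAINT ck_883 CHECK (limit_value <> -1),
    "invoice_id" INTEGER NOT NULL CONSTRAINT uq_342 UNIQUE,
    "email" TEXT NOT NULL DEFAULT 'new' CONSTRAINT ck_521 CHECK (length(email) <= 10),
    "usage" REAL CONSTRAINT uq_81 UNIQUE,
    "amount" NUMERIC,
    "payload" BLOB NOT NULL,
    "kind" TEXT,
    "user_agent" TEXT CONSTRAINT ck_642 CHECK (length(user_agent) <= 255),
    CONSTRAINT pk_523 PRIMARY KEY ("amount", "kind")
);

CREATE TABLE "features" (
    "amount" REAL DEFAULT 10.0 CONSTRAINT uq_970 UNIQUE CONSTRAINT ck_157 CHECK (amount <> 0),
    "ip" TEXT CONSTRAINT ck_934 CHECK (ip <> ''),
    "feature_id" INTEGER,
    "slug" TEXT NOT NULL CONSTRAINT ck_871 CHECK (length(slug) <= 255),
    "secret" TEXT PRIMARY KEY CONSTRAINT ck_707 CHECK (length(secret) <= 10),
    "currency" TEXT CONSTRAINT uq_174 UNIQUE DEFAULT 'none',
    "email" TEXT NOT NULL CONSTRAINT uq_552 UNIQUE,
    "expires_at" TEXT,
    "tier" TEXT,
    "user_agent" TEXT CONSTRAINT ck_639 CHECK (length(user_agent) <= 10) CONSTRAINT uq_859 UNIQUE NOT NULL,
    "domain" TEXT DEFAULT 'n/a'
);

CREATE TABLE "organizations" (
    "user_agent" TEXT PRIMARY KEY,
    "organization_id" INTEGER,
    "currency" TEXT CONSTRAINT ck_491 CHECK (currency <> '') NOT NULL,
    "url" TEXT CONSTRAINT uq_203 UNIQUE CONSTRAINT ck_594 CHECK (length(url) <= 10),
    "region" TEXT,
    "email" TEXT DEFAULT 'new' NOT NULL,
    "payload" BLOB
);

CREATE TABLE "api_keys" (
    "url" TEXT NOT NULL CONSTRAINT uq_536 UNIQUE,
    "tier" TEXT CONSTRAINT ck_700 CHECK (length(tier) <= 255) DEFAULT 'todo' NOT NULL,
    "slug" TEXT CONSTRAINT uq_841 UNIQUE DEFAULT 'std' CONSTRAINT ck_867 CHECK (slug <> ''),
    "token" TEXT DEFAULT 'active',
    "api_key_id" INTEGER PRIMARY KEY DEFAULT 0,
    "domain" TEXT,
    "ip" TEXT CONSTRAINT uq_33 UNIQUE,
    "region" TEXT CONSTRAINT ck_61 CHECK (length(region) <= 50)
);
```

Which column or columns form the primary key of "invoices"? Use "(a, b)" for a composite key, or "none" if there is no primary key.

(amount, kind)

A table-level PRIMARY KEY clause names 2 columns: amount, kind.
This is a composite key — the combination is unique, not each column individually.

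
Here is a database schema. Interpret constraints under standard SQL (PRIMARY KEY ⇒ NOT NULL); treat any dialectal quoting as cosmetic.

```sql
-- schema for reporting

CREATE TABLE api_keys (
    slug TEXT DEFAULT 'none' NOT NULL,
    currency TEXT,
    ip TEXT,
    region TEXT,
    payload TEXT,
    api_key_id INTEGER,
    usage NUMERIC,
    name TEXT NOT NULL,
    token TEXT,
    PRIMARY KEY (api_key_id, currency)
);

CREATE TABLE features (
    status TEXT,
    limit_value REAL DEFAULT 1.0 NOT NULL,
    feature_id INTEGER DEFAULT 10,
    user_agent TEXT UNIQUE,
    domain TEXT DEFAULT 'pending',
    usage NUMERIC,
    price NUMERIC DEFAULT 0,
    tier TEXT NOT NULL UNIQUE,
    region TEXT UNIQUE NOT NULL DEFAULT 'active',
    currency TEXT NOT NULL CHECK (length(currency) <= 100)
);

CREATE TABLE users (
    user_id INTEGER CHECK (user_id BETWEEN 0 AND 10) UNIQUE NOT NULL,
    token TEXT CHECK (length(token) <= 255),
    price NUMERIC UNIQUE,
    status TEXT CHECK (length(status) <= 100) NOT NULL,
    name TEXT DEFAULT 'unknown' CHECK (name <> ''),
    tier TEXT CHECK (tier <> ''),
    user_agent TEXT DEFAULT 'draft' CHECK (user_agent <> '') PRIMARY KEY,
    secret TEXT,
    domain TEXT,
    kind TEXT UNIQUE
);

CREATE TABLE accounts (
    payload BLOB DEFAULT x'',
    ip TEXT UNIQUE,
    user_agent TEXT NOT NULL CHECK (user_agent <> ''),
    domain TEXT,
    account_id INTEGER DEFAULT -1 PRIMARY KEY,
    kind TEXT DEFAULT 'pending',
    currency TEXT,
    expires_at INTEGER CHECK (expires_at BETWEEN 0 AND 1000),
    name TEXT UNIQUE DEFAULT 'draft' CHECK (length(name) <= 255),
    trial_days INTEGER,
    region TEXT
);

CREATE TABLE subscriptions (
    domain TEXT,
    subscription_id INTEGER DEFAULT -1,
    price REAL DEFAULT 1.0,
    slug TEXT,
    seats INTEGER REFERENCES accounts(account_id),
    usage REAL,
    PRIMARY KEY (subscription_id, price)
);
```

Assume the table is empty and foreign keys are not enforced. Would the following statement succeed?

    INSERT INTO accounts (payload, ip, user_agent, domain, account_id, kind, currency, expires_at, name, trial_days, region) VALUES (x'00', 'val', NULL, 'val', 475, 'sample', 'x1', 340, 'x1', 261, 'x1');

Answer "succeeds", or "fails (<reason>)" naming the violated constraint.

user_agent is explicitly set to NULL, but user_agent is declared NOT NULL.

fails (NOT NULL on user_agent)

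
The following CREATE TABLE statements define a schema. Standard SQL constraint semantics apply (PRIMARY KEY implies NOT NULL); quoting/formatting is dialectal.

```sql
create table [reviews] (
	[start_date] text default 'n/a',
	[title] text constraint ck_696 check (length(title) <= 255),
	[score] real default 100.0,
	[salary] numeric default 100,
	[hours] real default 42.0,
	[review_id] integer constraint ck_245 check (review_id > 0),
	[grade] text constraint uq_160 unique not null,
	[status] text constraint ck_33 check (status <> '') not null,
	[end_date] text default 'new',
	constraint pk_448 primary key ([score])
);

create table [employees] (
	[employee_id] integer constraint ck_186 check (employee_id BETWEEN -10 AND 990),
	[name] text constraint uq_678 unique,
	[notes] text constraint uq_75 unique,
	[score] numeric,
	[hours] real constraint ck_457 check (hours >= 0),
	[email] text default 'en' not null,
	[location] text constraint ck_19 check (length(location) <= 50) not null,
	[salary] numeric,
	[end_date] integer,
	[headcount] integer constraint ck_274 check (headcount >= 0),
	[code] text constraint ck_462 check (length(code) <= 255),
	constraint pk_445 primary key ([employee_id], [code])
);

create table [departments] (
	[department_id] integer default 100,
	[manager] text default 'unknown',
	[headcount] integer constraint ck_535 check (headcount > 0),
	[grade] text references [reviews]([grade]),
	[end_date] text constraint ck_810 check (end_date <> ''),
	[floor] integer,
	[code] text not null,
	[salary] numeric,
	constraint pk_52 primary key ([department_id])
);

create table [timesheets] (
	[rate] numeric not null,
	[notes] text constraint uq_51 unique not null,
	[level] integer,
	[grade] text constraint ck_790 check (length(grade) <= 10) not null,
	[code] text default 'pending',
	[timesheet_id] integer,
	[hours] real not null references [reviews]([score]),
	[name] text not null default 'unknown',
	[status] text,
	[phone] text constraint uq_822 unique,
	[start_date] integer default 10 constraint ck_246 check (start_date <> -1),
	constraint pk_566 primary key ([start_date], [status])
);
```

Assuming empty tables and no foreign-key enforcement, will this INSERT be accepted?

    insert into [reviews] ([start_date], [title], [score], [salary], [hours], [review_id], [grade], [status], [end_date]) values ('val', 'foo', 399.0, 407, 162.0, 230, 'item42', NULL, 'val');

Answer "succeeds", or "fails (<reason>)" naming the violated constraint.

fails (NOT NULL on status)

status is explicitly set to NULL, but status is declared NOT NULL.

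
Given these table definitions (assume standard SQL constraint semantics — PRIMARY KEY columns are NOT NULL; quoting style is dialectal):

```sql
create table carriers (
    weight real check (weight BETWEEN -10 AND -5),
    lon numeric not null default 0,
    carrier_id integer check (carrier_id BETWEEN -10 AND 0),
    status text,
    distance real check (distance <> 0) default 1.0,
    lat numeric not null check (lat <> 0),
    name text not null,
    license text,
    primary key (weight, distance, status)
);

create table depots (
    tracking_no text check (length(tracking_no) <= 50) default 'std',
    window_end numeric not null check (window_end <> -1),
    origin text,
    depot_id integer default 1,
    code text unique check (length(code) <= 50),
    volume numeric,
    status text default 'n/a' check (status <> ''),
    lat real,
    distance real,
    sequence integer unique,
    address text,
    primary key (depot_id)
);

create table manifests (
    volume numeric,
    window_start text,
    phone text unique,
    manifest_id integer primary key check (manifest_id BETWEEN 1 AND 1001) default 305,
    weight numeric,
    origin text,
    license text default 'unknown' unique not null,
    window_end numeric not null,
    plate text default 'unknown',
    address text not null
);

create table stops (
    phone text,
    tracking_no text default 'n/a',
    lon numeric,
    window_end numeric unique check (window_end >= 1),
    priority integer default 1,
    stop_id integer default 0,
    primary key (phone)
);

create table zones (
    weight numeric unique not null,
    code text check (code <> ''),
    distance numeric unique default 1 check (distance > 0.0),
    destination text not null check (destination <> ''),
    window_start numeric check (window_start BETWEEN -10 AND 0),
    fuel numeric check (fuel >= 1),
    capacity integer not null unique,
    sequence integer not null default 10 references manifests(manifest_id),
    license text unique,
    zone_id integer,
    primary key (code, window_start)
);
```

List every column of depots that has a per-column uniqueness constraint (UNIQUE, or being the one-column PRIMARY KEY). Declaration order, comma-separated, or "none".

- tracking_no: no UNIQUE or single-column PK constraint.
- window_end: no UNIQUE or single-column PK constraint.
- origin: no UNIQUE or single-column PK constraint.
- depot_id: single-column PRIMARY KEY → unique.
- code: declared UNIQUE → unique.
- volume: no UNIQUE or single-column PK constraint.
- status: no UNIQUE or single-column PK constraint.
- lat: no UNIQUE or single-column PK constraint.
- distance: no UNIQUE or single-column PK constraint.
- sequence: declared UNIQUE → unique.
- address: no UNIQUE or single-column PK constraint.

depot_id, code, sequence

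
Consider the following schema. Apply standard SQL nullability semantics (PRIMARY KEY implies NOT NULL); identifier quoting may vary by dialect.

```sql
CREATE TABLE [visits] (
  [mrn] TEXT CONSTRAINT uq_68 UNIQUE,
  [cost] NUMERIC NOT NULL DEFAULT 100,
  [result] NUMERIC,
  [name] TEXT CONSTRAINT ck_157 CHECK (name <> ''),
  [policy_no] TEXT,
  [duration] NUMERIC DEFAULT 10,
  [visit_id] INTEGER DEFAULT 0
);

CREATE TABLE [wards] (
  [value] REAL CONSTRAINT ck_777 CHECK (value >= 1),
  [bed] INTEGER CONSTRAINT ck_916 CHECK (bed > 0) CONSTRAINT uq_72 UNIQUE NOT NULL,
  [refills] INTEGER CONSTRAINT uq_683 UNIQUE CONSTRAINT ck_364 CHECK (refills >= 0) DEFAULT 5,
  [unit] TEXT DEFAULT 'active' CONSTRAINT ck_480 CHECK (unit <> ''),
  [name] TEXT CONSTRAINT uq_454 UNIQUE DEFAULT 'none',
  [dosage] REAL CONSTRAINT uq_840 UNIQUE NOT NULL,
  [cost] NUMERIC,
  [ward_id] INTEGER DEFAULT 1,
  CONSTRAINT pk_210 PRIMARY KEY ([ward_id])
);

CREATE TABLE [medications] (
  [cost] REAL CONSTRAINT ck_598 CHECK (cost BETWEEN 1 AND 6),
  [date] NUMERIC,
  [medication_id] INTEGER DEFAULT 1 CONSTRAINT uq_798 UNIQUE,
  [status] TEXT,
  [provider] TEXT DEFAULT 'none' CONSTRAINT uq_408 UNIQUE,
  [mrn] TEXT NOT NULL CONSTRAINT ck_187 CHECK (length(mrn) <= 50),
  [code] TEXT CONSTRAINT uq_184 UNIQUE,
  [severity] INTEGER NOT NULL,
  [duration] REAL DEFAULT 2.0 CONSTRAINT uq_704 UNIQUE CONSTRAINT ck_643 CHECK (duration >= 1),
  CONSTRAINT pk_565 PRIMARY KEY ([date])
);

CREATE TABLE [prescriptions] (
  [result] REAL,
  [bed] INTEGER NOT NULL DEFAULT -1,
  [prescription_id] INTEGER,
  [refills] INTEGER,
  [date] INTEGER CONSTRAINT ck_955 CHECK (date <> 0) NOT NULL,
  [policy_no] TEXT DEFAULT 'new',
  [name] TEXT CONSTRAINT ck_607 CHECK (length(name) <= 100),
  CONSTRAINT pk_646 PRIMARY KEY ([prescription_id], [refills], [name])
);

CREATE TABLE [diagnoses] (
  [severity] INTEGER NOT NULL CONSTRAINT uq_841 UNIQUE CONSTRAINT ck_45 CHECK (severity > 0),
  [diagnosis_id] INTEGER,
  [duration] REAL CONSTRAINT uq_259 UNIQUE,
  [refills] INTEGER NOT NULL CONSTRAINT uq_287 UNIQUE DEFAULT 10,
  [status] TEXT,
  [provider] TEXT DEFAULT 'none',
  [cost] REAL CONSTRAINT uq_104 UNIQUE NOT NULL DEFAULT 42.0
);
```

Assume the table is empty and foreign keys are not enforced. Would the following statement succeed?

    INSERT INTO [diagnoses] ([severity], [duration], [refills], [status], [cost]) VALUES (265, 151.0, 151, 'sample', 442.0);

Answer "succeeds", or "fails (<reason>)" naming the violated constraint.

NOT NULL columns: cost is supplied; refills is supplied; severity is supplied.
CHECK constraints: 265 satisfies (severity > 0).
No constraint is violated.

succeeds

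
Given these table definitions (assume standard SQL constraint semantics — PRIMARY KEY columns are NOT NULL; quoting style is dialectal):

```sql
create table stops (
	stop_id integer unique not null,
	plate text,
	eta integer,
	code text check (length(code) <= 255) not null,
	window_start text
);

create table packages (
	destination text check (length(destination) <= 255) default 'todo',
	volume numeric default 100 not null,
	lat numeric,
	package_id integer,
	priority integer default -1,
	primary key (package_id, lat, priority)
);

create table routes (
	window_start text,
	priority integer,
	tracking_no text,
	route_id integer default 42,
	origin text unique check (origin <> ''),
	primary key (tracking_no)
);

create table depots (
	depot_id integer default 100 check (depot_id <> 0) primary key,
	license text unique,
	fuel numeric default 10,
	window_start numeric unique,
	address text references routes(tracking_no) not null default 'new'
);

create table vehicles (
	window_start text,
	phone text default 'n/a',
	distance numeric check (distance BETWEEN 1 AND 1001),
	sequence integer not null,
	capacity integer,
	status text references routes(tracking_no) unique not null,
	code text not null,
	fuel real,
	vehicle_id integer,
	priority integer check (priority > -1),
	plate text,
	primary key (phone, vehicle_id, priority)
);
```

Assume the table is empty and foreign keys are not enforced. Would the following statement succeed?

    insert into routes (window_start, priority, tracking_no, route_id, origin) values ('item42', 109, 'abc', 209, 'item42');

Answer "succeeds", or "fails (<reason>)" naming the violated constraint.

NOT NULL columns: tracking_no is supplied.
CHECK constraints: 'item42' satisfies (origin <> '').
No constraint is violated.

succeeds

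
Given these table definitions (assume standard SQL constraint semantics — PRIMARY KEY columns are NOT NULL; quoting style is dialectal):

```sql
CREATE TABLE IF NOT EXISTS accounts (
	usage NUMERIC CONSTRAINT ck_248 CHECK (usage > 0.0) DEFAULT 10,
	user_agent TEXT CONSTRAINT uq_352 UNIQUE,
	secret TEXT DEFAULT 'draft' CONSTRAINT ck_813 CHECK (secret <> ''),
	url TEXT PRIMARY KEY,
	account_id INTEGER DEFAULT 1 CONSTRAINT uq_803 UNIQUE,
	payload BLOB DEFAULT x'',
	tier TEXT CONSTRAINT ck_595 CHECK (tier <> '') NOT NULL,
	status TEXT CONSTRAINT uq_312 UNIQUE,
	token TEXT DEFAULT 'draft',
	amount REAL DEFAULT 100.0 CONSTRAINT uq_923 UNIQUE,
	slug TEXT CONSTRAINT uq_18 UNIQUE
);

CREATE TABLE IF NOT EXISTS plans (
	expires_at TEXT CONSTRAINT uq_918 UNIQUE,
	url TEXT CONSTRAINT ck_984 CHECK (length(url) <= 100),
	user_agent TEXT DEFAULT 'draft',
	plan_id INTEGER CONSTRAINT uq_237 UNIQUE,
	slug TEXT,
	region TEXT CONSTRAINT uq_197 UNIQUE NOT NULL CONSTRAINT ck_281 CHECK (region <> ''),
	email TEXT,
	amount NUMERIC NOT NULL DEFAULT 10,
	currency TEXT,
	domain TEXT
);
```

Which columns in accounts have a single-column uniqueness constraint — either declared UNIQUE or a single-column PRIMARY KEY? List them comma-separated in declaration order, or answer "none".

user_agent, url, account_id, status, amount, slug

- usage: no UNIQUE or single-column PK constraint.
- user_agent: declared UNIQUE → unique.
- secret: no UNIQUE or single-column PK constraint.
- url: single-column PRIMARY KEY → unique.
- account_id: declared UNIQUE → unique.
- payload: no UNIQUE or single-column PK constraint.
- tier: no UNIQUE or single-column PK constraint.
- status: declared UNIQUE → unique.
- token: no UNIQUE or single-column PK constraint.
- amount: declared UNIQUE → unique.
- slug: declared UNIQUE → unique.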